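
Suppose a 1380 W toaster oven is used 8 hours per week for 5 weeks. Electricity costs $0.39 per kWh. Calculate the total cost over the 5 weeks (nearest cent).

$21.53

Runtime = 8 h/week × 5 weeks = 40 h
Energy = 1.38 kW × 40 h = 55.2 kWh
Cost = 55.2 kWh × $0.39/kWh = $21.53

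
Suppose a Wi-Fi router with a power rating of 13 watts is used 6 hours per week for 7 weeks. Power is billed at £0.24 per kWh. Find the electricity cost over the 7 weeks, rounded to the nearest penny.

£0.13

Runtime = 6 h/week × 7 weeks = 42 h
Energy = 0.013 kW × 42 h = 0.546 kWh
Cost = 0.546 kWh × £0.24/kWh = £0.13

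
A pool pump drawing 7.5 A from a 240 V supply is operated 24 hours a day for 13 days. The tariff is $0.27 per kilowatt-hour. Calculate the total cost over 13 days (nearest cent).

$151.63

Power = 7.5 A × 240 V = 1800 W = 1.8 kW
Runtime = 24 h × 13 = 312 h
Energy = 1.8 kW × 312 h = 561.6 kWh
Cost = 561.6 kWh × $0.27/kWh = $151.63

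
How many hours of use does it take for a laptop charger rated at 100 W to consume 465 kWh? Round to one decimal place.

Hours = 465 kWh ÷ 0.1 kW = 4650.0 h

4650.0 h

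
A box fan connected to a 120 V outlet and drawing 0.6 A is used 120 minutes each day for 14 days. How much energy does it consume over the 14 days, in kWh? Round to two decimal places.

2.02 kWh

Power = 0.6 A × 120 V = 72 W = 0.072 kW
Runtime = 120 min × 14 = 1680 min = 28 h
Energy = 0.072 kW × 28 h = 2.016 kWh ≈ 2.02 kWh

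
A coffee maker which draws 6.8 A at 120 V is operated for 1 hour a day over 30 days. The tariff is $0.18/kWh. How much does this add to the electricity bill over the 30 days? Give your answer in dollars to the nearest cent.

$4.41

Power = 6.8 A × 120 V = 816 W = 0.816 kW
Runtime = 1 h/day × 30 days = 30 h
Energy = 0.816 kW × 30 h = 24.48 kWh
Cost = 24.48 kWh × $0.18/kWh = $4.41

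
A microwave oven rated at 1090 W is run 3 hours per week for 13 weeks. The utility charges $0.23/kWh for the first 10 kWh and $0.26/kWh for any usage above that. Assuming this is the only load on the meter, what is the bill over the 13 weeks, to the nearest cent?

$10.75

Runtime = 3 h/week × 13 weeks = 39 h
Energy = 1.09 kW × 39 h = 42.51 kWh
Tier 1 (0–10 kWh): 10 × $0.23 = $2.3
Above 10 kWh: 32.51 × $0.26 = $8.4526
Bill = $10.75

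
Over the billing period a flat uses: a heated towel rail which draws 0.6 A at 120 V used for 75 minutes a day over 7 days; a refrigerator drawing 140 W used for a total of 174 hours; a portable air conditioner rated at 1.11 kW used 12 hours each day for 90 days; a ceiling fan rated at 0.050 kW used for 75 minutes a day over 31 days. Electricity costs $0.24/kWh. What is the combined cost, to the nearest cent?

heated towel rail: Power = 0.6 A × 120 V = 72 W = 0.072 kW
heated towel rail: Runtime = 75 min × 7 = 525 min = 8.75 h
heated towel rail: 0.072 kW × 8.75 h = 0.63 kWh
refrigerator: 0.14 kW × 174 h = 24.36 kWh
portable air conditioner: Runtime = 12 h/day × 90 days = 1080 h
portable air conditioner: 1.11 kW × 1080 h = 1198.8 kWh
ceiling fan: Runtime = 75 min × 31 = 2325 min = 38.75 h
ceiling fan: 0.05 kW × 38.75 h = 1.9375 kWh
Total energy = 1225.7275 kWh
Cost = 1225.7275 × $0.24 = $294.17

$294.17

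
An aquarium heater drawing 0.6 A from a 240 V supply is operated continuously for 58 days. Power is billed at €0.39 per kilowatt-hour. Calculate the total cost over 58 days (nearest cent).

Power = 0.6 A × 240 V = 144 W = 0.144 kW
Runtime = 24 h × 58 = 1392 h
Energy = 0.144 kW × 1392 h = 200.448 kWh
Cost = 200.448 kWh × €0.39/kWh = €78.17

€78.17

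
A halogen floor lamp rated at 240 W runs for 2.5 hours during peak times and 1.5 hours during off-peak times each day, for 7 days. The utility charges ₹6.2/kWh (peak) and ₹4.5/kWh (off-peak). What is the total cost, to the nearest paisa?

₹37.38

Peak energy = 0.24 kW × 2.5 h × 7 = 4.2 kWh
Off-peak energy = 0.24 kW × 1.5 h × 7 = 2.52 kWh
Cost = 4.2 × ₹6.2 + 2.52 × ₹4.5 = ₹26.04 + ₹11.34 = ₹37.38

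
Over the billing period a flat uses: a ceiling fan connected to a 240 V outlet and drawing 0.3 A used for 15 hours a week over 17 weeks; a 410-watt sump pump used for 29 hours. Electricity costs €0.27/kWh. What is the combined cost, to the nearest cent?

ceiling fan: Power = 0.3 A × 240 V = 72 W = 0.072 kW
ceiling fan: Runtime = 15 h/week × 17 weeks = 255 h
ceiling fan: 0.072 kW × 255 h = 18.36 kWh
sump pump: 0.41 kW × 29 h = 11.89 kWh
Total energy = 30.25 kWh
Cost = 30.25 × €0.27 = €8.17

€8.17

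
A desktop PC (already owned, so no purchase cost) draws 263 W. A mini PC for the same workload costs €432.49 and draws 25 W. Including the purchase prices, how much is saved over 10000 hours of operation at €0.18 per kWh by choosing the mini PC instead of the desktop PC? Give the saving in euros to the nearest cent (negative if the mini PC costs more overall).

desktop PC: €0.00 + (263/1000) kW × 10000 h × €0.18 = €0.00 + €473.4 = €473.4
mini PC: €432.49 + (25/1000) kW × 10000 h × €0.18 = €432.49 + €45 = €477.49
Saving = €473.4 − €477.49 = −€4.09

-€4.09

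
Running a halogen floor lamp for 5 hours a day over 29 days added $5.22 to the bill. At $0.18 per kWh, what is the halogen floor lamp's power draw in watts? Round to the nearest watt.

Energy = $5.22 ÷ $0.18/kWh = 29 kWh
Runtime = 5 h/day × 29 days = 145 h
Power = 29 kWh ÷ 145 h = 0.2 kW = 200 W

200 W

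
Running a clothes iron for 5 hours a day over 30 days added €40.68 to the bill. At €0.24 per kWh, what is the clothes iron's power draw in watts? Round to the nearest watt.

1130 W

Energy = €40.68 ÷ €0.24/kWh = 169.5 kWh
Runtime = 5 h/day × 30 days = 150 h
Power = 169.5 kWh ÷ 150 h = 1.13 kW = 1130 W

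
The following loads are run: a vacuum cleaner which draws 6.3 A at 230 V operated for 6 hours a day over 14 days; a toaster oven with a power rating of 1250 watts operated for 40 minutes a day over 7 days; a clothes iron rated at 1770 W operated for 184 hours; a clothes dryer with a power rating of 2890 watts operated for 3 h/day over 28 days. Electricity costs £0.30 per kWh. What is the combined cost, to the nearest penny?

£208.80

vacuum cleaner: Power = 6.3 A × 230 V = 1449 W = 1.449 kW
vacuum cleaner: Runtime = 6 h/day × 14 days = 84 h
vacuum cleaner: 1.449 kW × 84 h = 121.716 kWh
toaster oven: Runtime = 40 min × 7 = 280 min = 4.666666… h
toaster oven: 1.25 kW × 4.666666… h = 5.833333… kWh
clothes iron: 1.77 kW × 184 h = 325.68 kWh
clothes dryer: Runtime = 3 h/day × 28 days = 84 h
clothes dryer: 2.89 kW × 84 h = 242.76 kWh
Total energy = 695.989333… kWh
Cost = 695.989333… × £0.30 = £208.80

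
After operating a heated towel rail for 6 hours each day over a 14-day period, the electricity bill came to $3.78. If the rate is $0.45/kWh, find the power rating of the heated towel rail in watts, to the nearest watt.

100 W

Energy = $3.78 ÷ $0.45/kWh = 8.4 kWh
Runtime = 6 h/day × 14 days = 84 h
Power = 8.4 kWh ÷ 84 h = 0.1 kW = 100 W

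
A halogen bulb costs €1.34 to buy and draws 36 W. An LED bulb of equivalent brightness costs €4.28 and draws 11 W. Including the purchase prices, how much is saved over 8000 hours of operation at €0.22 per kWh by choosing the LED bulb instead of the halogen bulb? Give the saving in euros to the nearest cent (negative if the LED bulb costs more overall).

halogen bulb: €1.34 + (36/1000) kW × 8000 h × €0.22 = €1.34 + €63.36 = €64.7
LED bulb: €4.28 + (11/1000) kW × 8000 h × €0.22 = €4.28 + €19.36 = €23.64
Saving = €64.7 − €23.64 = €41.06

€41.06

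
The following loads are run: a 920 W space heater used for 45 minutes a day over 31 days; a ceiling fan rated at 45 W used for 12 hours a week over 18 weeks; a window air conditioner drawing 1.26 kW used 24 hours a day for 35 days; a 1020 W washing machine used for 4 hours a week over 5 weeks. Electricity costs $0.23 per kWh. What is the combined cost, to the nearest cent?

space heater: Runtime = 45 min × 31 = 1395 min = 23.25 h
space heater: 0.92 kW × 23.25 h = 21.39 kWh
ceiling fan: Runtime = 12 h/week × 18 weeks = 216 h
ceiling fan: 0.045 kW × 216 h = 9.72 kWh
window air conditioner: Runtime = 24 h × 35 = 840 h
window air conditioner: 1.26 kW × 840 h = 1058.4 kWh
washing machine: Runtime = 4 h/week × 5 weeks = 20 h
washing machine: 1.02 kW × 20 h = 20.4 kWh
Total energy = 1109.91 kWh
Cost = 1109.91 × $0.23 = $255.28

$255.28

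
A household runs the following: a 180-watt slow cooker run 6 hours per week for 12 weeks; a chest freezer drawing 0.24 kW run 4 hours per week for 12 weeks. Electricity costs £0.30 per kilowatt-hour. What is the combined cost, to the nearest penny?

slow cooker: Runtime = 6 h/week × 12 weeks = 72 h
slow cooker: 0.18 kW × 72 h = 12.96 kWh
chest freezer: Runtime = 4 h/week × 12 weeks = 48 h
chest freezer: 0.24 kW × 48 h = 11.52 kWh
Total energy = 24.48 kWh
Cost = 24.48 × £0.30 = £7.34

£7.34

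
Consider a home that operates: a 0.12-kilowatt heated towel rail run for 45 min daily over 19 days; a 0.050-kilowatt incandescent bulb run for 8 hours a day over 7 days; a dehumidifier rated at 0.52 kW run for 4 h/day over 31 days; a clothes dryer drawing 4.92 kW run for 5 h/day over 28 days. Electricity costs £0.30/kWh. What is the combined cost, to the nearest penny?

heated towel rail: Runtime = 45 min × 19 = 855 min = 14.25 h
heated towel rail: 0.12 kW × 14.25 h = 1.71 kWh
incandescent bulb: Runtime = 8 h/day × 7 days = 56 h
incandescent bulb: 0.05 kW × 56 h = 2.8 kWh
dehumidifier: Runtime = 4 h/day × 31 days = 124 h
dehumidifier: 0.52 kW × 124 h = 64.48 kWh
clothes dryer: Runtime = 5 h/day × 28 days = 140 h
clothes dryer: 4.92 kW × 140 h = 688.8 kWh
Total energy = 757.79 kWh
Cost = 757.79 × £0.30 = £227.34

£227.34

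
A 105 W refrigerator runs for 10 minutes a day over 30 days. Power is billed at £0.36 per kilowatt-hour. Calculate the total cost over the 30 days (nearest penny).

Runtime = 10 min × 30 = 300 min = 5 h
Energy = 0.105 kW × 5 h = 0.525 kWh
Cost = 0.525 kWh × £0.36/kWh = £0.19

£0.19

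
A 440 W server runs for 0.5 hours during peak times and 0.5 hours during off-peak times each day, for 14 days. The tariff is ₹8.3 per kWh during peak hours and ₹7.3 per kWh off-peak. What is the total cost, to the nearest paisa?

₹48.05

Peak energy = 0.44 kW × 0.5 h × 14 = 3.08 kWh
Off-peak energy = 0.44 kW × 0.5 h × 14 = 3.08 kWh
Cost = 3.08 × ₹8.3 + 3.08 × ₹7.3 = ₹25.564 + ₹22.484 = ₹48.05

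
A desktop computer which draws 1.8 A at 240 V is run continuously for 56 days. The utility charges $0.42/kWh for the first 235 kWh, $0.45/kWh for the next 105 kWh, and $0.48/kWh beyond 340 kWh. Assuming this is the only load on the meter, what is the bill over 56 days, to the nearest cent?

Power = 1.8 A × 240 V = 432 W = 0.432 kW
Runtime = 24 h × 56 = 1344 h
Energy = 0.432 kW × 1344 h = 580.608 kWh
Tier 1 (0–235 kWh): 235 × $0.42 = $98.7
Tier 2 (235–340 kWh): 105 × $0.45 = $47.25
Above 340 kWh: 240.608 × $0.48 = $115.49184
Bill = $261.44

$261.44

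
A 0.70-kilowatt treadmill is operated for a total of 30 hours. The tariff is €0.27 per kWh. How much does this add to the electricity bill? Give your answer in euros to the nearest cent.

€5.67

Energy = 0.7 kW × 30 h = 21 kWh
Cost = 21 kWh × €0.27/kWh = €5.67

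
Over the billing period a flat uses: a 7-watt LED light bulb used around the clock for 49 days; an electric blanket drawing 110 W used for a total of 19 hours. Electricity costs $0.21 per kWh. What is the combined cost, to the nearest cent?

$2.17

LED light bulb: Runtime = 24 h × 49 = 1176 h
LED light bulb: 0.007 kW × 1176 h = 8.232 kWh
electric blanket: 0.11 kW × 19 h = 2.09 kWh
Total energy = 10.322 kWh
Cost = 10.322 × $0.21 = $2.17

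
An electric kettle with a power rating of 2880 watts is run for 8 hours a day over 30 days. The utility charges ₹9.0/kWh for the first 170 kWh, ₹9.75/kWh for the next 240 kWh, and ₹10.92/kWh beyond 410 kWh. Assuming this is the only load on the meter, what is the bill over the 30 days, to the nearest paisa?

Runtime = 8 h/day × 30 days = 240 h
Energy = 2.88 kW × 240 h = 691.2 kWh
Tier 1 (0–170 kWh): 170 × ₹9.0 = ₹1530
Tier 2 (170–410 kWh): 240 × ₹9.75 = ₹2340
Above 410 kWh: 281.2 × ₹10.92 = ₹3070.704
Bill = ₹6940.70

₹6940.70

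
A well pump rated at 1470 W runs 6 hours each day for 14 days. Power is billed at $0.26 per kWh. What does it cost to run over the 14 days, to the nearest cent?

Runtime = 6 h/day × 14 days = 84 h
Energy = 1.47 kW × 84 h = 123.48 kWh
Cost = 123.48 kWh × $0.26/kWh = $32.10

$32.10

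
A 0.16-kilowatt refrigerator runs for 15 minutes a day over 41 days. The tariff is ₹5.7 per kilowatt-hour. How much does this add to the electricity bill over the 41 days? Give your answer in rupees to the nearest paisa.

₹9.35

Runtime = 15 min × 41 = 615 min = 10.25 h
Energy = 0.16 kW × 10.25 h = 1.64 kWh
Cost = 1.64 kWh × ₹5.7/kWh = ₹9.35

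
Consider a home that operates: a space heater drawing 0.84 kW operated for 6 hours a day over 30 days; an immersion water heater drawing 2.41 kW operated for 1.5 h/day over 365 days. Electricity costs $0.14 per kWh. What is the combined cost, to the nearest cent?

space heater: Runtime = 6 h/day × 30 days = 180 h
space heater: 0.84 kW × 180 h = 151.2 kWh
immersion water heater: Runtime = 1.5 h/day × 365 days = 547.5 h
immersion water heater: 2.41 kW × 547.5 h = 1319.475 kWh
Total energy = 1470.675 kWh
Cost = 1470.675 × $0.14 = $205.89

$205.89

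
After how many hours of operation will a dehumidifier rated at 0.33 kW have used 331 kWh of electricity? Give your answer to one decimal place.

1003.0 h

Hours = 331 kWh ÷ 0.33 kW = 1003.0 h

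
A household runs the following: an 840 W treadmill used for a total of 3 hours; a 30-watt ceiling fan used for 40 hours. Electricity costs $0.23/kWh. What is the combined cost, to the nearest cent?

$0.86

treadmill: 0.84 kW × 3 h = 2.52 kWh
ceiling fan: 0.03 kW × 40 h = 1.2 kWh
Total energy = 3.72 kWh
Cost = 3.72 × $0.23 = $0.86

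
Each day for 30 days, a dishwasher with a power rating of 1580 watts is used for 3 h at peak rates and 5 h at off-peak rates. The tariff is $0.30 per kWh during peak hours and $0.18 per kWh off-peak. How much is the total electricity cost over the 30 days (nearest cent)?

Peak energy = 1.58 kW × 3 h × 30 = 142.2 kWh
Off-peak energy = 1.58 kW × 5 h × 30 = 237 kWh
Cost = 142.2 × $0.30 + 237 × $0.18 = $42.66 + $42.66 = $85.32

$85.32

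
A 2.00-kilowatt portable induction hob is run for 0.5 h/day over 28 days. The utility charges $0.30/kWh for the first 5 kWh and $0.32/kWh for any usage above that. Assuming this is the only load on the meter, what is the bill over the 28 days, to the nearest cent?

$8.86

Runtime = 0.5 h/day × 28 days = 14 h
Energy = 2 kW × 14 h = 28 kWh
Tier 1 (0–5 kWh): 5 × $0.30 = $1.5
Above 5 kWh: 23 × $0.32 = $7.36
Bill = $8.86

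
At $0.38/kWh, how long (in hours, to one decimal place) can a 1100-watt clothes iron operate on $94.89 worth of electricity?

Energy available = $94.89 ÷ $0.38/kWh = 249.7105 kWh
Hours = 249.7105 kWh ÷ 1.1 kW = 227.0 h

227.0 h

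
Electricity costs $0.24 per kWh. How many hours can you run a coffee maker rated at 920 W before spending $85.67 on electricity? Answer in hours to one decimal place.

388.0 h

Energy available = $85.67 ÷ $0.24/kWh = 356.9583 kWh
Hours = 356.9583 kWh ÷ 0.92 kW = 388.0 h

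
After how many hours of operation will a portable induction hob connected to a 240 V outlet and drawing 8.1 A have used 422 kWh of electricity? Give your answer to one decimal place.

Power = 8.1 A × 240 V = 1944 W = 1.944 kW
Hours = 422 kWh ÷ 1.944 kW = 217.1 h

217.1 h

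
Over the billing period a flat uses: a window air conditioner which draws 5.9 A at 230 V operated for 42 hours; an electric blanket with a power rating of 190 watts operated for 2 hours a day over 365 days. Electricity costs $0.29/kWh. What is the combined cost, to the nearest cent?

window air conditioner: Power = 5.9 A × 230 V = 1357 W = 1.357 kW
window air conditioner: 1.357 kW × 42 h = 56.994 kWh
electric blanket: Runtime = 2 h/day × 365 days = 730 h
electric blanket: 0.19 kW × 730 h = 138.7 kWh
Total energy = 195.694 kWh
Cost = 195.694 × $0.29 = $56.75

$56.75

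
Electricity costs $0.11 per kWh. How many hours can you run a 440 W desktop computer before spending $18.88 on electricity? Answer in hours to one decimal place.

Energy available = $18.88 ÷ $0.11/kWh = 171.6364 kWh
Hours = 171.6364 kWh ÷ 0.44 kW = 390.1 h

390.1 h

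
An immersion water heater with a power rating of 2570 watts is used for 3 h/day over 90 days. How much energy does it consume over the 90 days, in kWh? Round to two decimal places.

Runtime = 3 h/day × 90 days = 270 h
Energy = 2.57 kW × 270 h = 693.9 kWh

693.90 kWh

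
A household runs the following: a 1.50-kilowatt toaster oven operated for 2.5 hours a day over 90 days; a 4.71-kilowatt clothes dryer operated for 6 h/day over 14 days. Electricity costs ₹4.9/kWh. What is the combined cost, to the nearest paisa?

₹3592.39

toaster oven: Runtime = 2.5 h/day × 90 days = 225 h
toaster oven: 1.5 kW × 225 h = 337.5 kWh
clothes dryer: Runtime = 6 h/day × 14 days = 84 h
clothes dryer: 4.71 kW × 84 h = 395.64 kWh
Total energy = 733.14 kWh
Cost = 733.14 × ₹4.9 = ₹3592.39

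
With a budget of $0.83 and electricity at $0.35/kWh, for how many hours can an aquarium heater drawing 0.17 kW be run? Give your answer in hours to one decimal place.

13.9 h

Energy available = $0.83 ÷ $0.35/kWh = 2.3714 kWh
Hours = 2.3714 kWh ÷ 0.17 kW = 13.9 h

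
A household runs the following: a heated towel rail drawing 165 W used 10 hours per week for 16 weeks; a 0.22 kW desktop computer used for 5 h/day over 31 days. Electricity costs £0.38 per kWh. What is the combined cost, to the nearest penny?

£22.99

heated towel rail: Runtime = 10 h/week × 16 weeks = 160 h
heated towel rail: 0.165 kW × 160 h = 26.4 kWh
desktop computer: Runtime = 5 h/day × 31 days = 155 h
desktop computer: 0.22 kW × 155 h = 34.1 kWh
Total energy = 60.5 kWh
Cost = 60.5 × £0.38 = £22.99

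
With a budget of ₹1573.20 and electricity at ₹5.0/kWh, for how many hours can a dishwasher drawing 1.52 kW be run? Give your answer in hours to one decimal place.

207.0 h

Energy available = ₹1573.20 ÷ ₹5.0/kWh = 314.64 kWh
Hours = 314.64 kWh ÷ 1.52 kW = 207.0 h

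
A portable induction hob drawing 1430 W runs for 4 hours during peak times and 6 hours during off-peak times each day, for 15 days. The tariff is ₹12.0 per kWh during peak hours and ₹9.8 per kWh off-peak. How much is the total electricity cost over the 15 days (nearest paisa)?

₹2290.86

Peak energy = 1.43 kW × 4 h × 15 = 85.8 kWh
Off-peak energy = 1.43 kW × 6 h × 15 = 128.7 kWh
Cost = 85.8 × ₹12.0 + 128.7 × ₹9.8 = ₹1029.6 + ₹1261.26 = ₹2290.86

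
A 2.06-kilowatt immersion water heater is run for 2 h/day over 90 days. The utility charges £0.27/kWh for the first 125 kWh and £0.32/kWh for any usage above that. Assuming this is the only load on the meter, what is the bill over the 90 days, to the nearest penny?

Runtime = 2 h/day × 90 days = 180 h
Energy = 2.06 kW × 180 h = 370.8 kWh
Tier 1 (0–125 kWh): 125 × £0.27 = £33.75
Above 125 kWh: 245.8 × £0.32 = £78.656
Bill = £112.41

£112.41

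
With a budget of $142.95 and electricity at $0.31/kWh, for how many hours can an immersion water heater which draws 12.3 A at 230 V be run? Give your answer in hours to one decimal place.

Power = 12.3 A × 230 V = 2829 W = 2.829 kW
Energy available = $142.95 ÷ $0.31/kWh = 461.129 kWh
Hours = 461.129 kWh ÷ 2.829 kW = 163.0 h

163.0 h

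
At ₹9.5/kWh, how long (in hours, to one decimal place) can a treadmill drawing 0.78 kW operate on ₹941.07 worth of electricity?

Energy available = ₹941.07 ÷ ₹9.5/kWh = 99.06 kWh
Hours = 99.06 kWh ÷ 0.78 kW = 127.0 h

127.0 h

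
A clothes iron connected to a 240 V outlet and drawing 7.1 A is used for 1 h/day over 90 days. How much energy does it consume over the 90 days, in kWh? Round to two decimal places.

Power = 7.1 A × 240 V = 1704 W = 1.704 kW
Runtime = 1 h/day × 90 days = 90 h
Energy = 1.704 kW × 90 h = 153.36 kWh

153.36 kWh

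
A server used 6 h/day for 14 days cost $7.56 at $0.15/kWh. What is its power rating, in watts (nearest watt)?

Energy = $7.56 ÷ $0.15/kWh = 50.4 kWh
Runtime = 6 h/day × 14 days = 84 h
Power = 50.4 kWh ÷ 84 h = 0.6 kW = 600 W

600 W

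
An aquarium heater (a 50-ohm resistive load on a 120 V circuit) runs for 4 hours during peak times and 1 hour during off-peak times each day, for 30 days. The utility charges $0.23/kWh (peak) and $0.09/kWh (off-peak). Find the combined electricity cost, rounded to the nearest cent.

$8.73

Power = V²/R = 120²/50 = 288 W = 0.288 kW
Peak energy = 0.288 kW × 4 h × 30 = 34.56 kWh
Off-peak energy = 0.288 kW × 1 h × 30 = 8.64 kWh
Cost = 34.56 × $0.23 + 8.64 × $0.09 = $7.9488 + $0.7776 = $8.73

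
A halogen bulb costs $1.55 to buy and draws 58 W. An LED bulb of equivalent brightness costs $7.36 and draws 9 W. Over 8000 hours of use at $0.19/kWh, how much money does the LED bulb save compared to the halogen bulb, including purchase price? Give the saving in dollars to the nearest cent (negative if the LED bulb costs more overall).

$68.67

halogen bulb: $1.55 + (58/1000) kW × 8000 h × $0.19 = $1.55 + $88.16 = $89.71
LED bulb: $7.36 + (9/1000) kW × 8000 h × $0.19 = $7.36 + $13.68 = $21.04
Saving = $89.71 − $21.04 = $68.67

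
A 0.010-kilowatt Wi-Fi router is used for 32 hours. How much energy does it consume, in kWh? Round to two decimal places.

Energy = 0.01 kW × 32 h = 0.32 kWh

0.32 kWh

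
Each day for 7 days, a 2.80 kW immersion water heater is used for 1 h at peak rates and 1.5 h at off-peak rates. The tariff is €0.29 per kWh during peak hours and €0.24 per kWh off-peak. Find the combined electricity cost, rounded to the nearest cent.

€12.74

Peak energy = 2.8 kW × 1 h × 7 = 19.6 kWh
Off-peak energy = 2.8 kW × 1.5 h × 7 = 29.4 kWh
Cost = 19.6 × €0.29 + 29.4 × €0.24 = €5.684 + €7.056 = €12.74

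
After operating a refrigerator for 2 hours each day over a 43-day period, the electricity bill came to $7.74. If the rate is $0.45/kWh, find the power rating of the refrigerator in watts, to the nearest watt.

200 W

Energy = $7.74 ÷ $0.45/kWh = 17.2 kWh
Runtime = 2 h/day × 43 days = 86 h
Power = 17.2 kWh ÷ 86 h = 0.2 kW = 200 W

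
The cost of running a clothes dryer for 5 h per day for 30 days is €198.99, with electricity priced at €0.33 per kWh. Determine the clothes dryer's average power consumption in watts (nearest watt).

Energy = €198.99 ÷ €0.33/kWh = 603 kWh
Runtime = 5 h/day × 30 days = 150 h
Power = 603 kWh ÷ 150 h = 4.02 kW = 4020 W

4020 W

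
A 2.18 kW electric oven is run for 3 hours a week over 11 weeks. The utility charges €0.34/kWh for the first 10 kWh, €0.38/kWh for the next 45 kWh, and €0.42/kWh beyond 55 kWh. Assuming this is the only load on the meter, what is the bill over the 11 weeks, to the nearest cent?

€27.61

Runtime = 3 h/week × 11 weeks = 33 h
Energy = 2.18 kW × 33 h = 71.94 kWh
Tier 1 (0–10 kWh): 10 × €0.34 = €3.4
Tier 2 (10–55 kWh): 45 × €0.38 = €17.1
Above 55 kWh: 16.94 × €0.42 = €7.1148
Bill = €27.61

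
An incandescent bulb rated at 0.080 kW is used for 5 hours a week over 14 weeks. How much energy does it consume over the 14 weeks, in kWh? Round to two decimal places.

Runtime = 5 h/week × 14 weeks = 70 h
Energy = 0.08 kW × 70 h = 5.6 kWh

5.60 kWh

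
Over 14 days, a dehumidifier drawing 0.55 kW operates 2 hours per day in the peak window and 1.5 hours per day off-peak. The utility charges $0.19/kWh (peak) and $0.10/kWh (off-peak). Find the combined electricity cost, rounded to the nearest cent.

$4.08

Peak energy = 0.55 kW × 2 h × 14 = 15.4 kWh
Off-peak energy = 0.55 kW × 1.5 h × 14 = 11.55 kWh
Cost = 15.4 × $0.19 + 11.55 × $0.10 = $2.926 + $1.155 = $4.08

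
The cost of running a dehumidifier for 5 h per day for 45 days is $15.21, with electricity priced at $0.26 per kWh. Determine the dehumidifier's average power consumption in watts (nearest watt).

Energy = $15.21 ÷ $0.26/kWh = 58.5 kWh
Runtime = 5 h/day × 45 days = 225 h
Power = 58.5 kWh ÷ 225 h = 0.26 kW = 260 W

260 W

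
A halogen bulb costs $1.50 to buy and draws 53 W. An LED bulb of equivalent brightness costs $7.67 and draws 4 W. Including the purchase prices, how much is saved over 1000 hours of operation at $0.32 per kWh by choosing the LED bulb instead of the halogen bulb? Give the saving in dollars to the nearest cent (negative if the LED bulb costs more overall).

halogen bulb: $1.50 + (53/1000) kW × 1000 h × $0.32 = $1.50 + $16.96 = $18.46
LED bulb: $7.67 + (4/1000) kW × 1000 h × $0.32 = $7.67 + $1.28 = $8.95
Saving = $18.46 − $8.95 = $9.51

$9.51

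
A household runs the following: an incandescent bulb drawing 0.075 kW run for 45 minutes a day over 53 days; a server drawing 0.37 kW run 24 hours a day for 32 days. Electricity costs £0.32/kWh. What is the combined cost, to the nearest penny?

£91.89

incandescent bulb: Runtime = 45 min × 53 = 2385 min = 39.75 h
incandescent bulb: 0.075 kW × 39.75 h = 2.98125 kWh
server: Runtime = 24 h × 32 = 768 h
server: 0.37 kW × 768 h = 284.16 kWh
Total energy = 287.14125 kWh
Cost = 287.14125 × £0.32 = £91.89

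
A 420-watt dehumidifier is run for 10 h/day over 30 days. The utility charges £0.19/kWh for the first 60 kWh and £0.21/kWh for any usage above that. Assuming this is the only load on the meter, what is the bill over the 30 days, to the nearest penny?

Runtime = 10 h/day × 30 days = 300 h
Energy = 0.42 kW × 300 h = 126 kWh
Tier 1 (0–60 kWh): 60 × £0.19 = £11.4
Above 60 kWh: 66 × £0.21 = £13.86
Bill = £25.26

£25.26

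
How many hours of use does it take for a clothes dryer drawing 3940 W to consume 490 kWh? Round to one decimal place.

124.4 h

Hours = 490 kWh ÷ 3.94 kW = 124.4 h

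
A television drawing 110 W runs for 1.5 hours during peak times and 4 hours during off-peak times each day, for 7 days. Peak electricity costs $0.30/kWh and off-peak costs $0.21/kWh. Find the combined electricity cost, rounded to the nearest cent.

Peak energy = 0.11 kW × 1.5 h × 7 = 1.155 kWh
Off-peak energy = 0.11 kW × 4 h × 7 = 3.08 kWh
Cost = 1.155 × $0.30 + 3.08 × $0.21 = $0.3465 + $0.6468 = $0.99

$0.99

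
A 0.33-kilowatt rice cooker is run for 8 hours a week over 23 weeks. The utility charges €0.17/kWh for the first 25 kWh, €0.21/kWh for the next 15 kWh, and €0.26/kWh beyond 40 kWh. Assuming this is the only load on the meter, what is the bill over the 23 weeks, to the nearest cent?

Runtime = 8 h/week × 23 weeks = 184 h
Energy = 0.33 kW × 184 h = 60.72 kWh
Tier 1 (0–25 kWh): 25 × €0.17 = €4.25
Tier 2 (25–40 kWh): 15 × €0.21 = €3.15
Above 40 kWh: 20.72 × €0.26 = €5.3872
Bill = €12.79

€12.79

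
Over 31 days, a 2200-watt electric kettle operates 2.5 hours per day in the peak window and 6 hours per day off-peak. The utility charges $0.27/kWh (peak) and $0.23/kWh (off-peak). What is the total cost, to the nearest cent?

$140.15

Peak energy = 2.2 kW × 2.5 h × 31 = 170.5 kWh
Off-peak energy = 2.2 kW × 6 h × 31 = 409.2 kWh
Cost = 170.5 × $0.27 + 409.2 × $0.23 = $46.035 + $94.116 = $140.15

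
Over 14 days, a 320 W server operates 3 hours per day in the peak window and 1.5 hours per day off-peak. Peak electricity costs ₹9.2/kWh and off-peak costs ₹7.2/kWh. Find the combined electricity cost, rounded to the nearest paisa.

Peak energy = 0.32 kW × 3 h × 14 = 13.44 kWh
Off-peak energy = 0.32 kW × 1.5 h × 14 = 6.72 kWh
Cost = 13.44 × ₹9.2 + 6.72 × ₹7.2 = ₹123.648 + ₹48.384 = ₹172.03

₹172.03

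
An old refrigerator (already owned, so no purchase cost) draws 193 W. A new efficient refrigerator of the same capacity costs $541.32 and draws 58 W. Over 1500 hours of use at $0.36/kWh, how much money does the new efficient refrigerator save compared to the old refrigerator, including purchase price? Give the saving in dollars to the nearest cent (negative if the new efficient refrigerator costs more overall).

-$468.42

old refrigerator: $0.00 + (193/1000) kW × 1500 h × $0.36 = $0.00 + $104.22 = $104.22
new efficient refrigerator: $541.32 + (58/1000) kW × 1500 h × $0.36 = $541.32 + $31.32 = $572.64
Saving = $104.22 − $572.64 = −$468.42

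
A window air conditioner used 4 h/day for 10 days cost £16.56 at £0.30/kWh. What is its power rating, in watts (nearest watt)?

Energy = £16.56 ÷ £0.30/kWh = 55.2 kWh
Runtime = 4 h/day × 10 days = 40 h
Power = 55.2 kWh ÷ 40 h = 1.38 kW = 1380 W

1380 W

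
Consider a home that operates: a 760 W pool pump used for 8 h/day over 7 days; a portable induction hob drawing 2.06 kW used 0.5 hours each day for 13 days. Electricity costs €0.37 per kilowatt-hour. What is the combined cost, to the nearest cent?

€20.70

pool pump: Runtime = 8 h/day × 7 days = 56 h
pool pump: 0.76 kW × 56 h = 42.56 kWh
portable induction hob: Runtime = 0.5 h/day × 13 days = 6.5 h
portable induction hob: 2.06 kW × 6.5 h = 13.39 kWh
Total energy = 55.95 kWh
Cost = 55.95 × €0.37 = €20.70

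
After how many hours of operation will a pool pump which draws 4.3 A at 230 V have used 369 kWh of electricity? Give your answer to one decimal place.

373.1 h

Power = 4.3 A × 230 V = 989 W = 0.989 kW
Hours = 369 kWh ÷ 0.989 kW = 373.1 h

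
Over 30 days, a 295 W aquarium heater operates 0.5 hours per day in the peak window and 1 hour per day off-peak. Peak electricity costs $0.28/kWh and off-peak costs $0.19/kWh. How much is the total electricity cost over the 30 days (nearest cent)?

$2.92

Peak energy = 0.295 kW × 0.5 h × 30 = 4.425 kWh
Off-peak energy = 0.295 kW × 1 h × 30 = 8.85 kWh
Cost = 4.425 × $0.28 + 8.85 × $0.19 = $1.239 + $1.6815 = $2.92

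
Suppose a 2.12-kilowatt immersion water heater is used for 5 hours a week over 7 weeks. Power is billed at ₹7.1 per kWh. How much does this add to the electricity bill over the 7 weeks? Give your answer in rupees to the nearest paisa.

₹526.82

Runtime = 5 h/week × 7 weeks = 35 h
Energy = 2.12 kW × 35 h = 74.2 kWh
Cost = 74.2 kWh × ₹7.1/kWh = ₹526.82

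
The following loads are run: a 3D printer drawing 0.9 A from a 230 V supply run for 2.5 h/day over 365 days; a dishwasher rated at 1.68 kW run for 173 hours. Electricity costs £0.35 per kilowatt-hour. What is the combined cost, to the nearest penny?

3D printer: Power = 0.9 A × 230 V = 207 W = 0.207 kW
3D printer: Runtime = 2.5 h/day × 365 days = 912.5 h
3D printer: 0.207 kW × 912.5 h = 188.8875 kWh
dishwasher: 1.68 kW × 173 h = 290.64 kWh
Total energy = 479.5275 kWh
Cost = 479.5275 × £0.35 = £167.83

£167.83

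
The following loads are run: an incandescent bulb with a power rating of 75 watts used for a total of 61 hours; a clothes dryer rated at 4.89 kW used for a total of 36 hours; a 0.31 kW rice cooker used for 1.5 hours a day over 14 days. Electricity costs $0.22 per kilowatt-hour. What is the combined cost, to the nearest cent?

incandescent bulb: 0.075 kW × 61 h = 4.575 kWh
clothes dryer: 4.89 kW × 36 h = 176.04 kWh
rice cooker: Runtime = 1.5 h/day × 14 days = 21 h
rice cooker: 0.31 kW × 21 h = 6.51 kWh
Total energy = 187.125 kWh
Cost = 187.125 × $0.22 = $41.17

$41.17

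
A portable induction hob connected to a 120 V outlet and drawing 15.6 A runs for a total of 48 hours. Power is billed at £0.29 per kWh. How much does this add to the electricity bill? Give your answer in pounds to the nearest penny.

£26.06

Power = 15.6 A × 120 V = 1872 W = 1.872 kW
Energy = 1.872 kW × 48 h = 89.856 kWh
Cost = 89.856 kWh × £0.29/kWh = £26.06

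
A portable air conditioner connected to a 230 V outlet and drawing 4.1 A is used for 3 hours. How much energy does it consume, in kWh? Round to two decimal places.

2.83 kWh

Power = 4.1 A × 230 V = 943 W = 0.943 kW
Energy = 0.943 kW × 3 h = 2.829 kWh ≈ 2.83 kWh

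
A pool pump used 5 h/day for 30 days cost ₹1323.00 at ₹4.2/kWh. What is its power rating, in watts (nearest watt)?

2100 W

Energy = ₹1323.00 ÷ ₹4.2/kWh = 315 kWh
Runtime = 5 h/day × 30 days = 150 h
Power = 315 kWh ÷ 150 h = 2.1 kW = 2100 W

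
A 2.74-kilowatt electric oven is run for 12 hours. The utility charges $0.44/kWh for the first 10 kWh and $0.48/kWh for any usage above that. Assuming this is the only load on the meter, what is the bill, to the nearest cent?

Energy = 2.74 kW × 12 h = 32.88 kWh
Tier 1 (0–10 kWh): 10 × $0.44 = $4.4
Above 10 kWh: 22.88 × $0.48 = $10.9824
Bill = $15.38

$15.38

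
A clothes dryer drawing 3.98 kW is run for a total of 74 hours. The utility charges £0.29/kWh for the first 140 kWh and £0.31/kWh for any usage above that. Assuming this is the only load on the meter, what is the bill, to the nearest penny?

Energy = 3.98 kW × 74 h = 294.52 kWh
Tier 1 (0–140 kWh): 140 × £0.29 = £40.6
Above 140 kWh: 154.52 × £0.31 = £47.9012
Bill = £88.50

£88.50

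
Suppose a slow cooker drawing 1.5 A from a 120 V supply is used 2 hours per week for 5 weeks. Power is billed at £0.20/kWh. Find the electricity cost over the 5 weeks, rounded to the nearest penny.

Power = 1.5 A × 120 V = 180 W = 0.18 kW
Runtime = 2 h/week × 5 weeks = 10 h
Energy = 0.18 kW × 10 h = 1.8 kWh
Cost = 1.8 kWh × £0.20/kWh = £0.36

£0.36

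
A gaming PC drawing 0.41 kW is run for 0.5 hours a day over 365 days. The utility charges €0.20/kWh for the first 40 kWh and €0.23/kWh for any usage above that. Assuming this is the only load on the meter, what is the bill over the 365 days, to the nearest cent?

€16.01

Runtime = 0.5 h/day × 365 days = 182.5 h
Energy = 0.41 kW × 182.5 h = 74.825 kWh
Tier 1 (0–40 kWh): 40 × €0.20 = €8
Above 40 kWh: 34.825 × €0.23 = €8.00975
Bill = €16.01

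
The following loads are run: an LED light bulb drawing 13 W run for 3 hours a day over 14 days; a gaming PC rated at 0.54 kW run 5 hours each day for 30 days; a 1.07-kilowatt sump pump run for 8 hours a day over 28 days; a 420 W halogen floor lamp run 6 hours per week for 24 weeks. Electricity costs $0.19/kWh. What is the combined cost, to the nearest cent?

LED light bulb: Runtime = 3 h/day × 14 days = 42 h
LED light bulb: 0.013 kW × 42 h = 0.546 kWh
gaming PC: Runtime = 5 h/day × 30 days = 150 h
gaming PC: 0.54 kW × 150 h = 81 kWh
sump pump: Runtime = 8 h/day × 28 days = 224 h
sump pump: 1.07 kW × 224 h = 239.68 kWh
halogen floor lamp: Runtime = 6 h/week × 24 weeks = 144 h
halogen floor lamp: 0.42 kW × 144 h = 60.48 kWh
Total energy = 381.706 kWh
Cost = 381.706 × $0.19 = $72.52

$72.52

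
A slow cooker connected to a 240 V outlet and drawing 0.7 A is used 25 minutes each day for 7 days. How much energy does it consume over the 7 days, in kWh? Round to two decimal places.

Power = 0.7 A × 240 V = 168 W = 0.168 kW
Runtime = 25 min × 7 = 175 min = 2.916666… h
Energy = 0.168 kW × 2.916666… h = 0.49 kWh

0.49 kWh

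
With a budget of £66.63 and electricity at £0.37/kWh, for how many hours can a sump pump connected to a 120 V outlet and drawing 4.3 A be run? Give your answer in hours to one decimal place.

Power = 4.3 A × 120 V = 516 W = 0.516 kW
Energy available = £66.63 ÷ £0.37/kWh = 180.0811 kWh
Hours = 180.0811 kWh ÷ 0.516 kW = 349.0 h

349.0 h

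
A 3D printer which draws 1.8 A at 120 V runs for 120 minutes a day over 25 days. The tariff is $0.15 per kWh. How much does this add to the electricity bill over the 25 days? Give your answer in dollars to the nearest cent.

$1.62

Power = 1.8 A × 120 V = 216 W = 0.216 kW
Runtime = 120 min × 25 = 3000 min = 50 h
Energy = 0.216 kW × 50 h = 10.8 kWh
Cost = 10.8 kWh × $0.15/kWh = $1.62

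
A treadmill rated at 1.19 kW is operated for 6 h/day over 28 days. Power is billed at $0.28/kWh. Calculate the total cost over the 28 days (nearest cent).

Runtime = 6 h/day × 28 days = 168 h
Energy = 1.19 kW × 168 h = 199.92 kWh
Cost = 199.92 kWh × $0.28/kWh = $55.98

$55.98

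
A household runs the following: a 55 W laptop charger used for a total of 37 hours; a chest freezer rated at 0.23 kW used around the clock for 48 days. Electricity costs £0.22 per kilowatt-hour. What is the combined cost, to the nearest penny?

£58.74

laptop charger: 0.055 kW × 37 h = 2.035 kWh
chest freezer: Runtime = 24 h × 48 = 1152 h
chest freezer: 0.23 kW × 1152 h = 264.96 kWh
Total energy = 266.995 kWh
Cost = 266.995 × £0.22 = £58.74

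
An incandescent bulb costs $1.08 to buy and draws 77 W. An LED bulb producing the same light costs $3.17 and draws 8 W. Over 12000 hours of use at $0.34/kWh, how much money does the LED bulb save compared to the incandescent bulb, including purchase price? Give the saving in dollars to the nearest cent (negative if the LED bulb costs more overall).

incandescent bulb: $1.08 + (77/1000) kW × 12000 h × $0.34 = $1.08 + $314.16 = $315.24
LED bulb: $3.17 + (8/1000) kW × 12000 h × $0.34 = $3.17 + $32.64 = $35.81
Saving = $315.24 − $35.81 = $279.43

$279.43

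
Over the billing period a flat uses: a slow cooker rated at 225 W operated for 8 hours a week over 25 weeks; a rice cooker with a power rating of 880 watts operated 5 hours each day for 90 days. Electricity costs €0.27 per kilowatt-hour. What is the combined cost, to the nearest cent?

slow cooker: Runtime = 8 h/week × 25 weeks = 200 h
slow cooker: 0.225 kW × 200 h = 45 kWh
rice cooker: Runtime = 5 h/day × 90 days = 450 h
rice cooker: 0.88 kW × 450 h = 396 kWh
Total energy = 441 kWh
Cost = 441 × €0.27 = €119.07

€119.07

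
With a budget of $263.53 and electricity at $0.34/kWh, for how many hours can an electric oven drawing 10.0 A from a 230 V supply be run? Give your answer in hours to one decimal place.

337.0 h

Power = 10.0 A × 230 V = 2300 W = 2.3 kW
Energy available = $263.53 ÷ $0.34/kWh = 775.0882 kWh
Hours = 775.0882 kWh ÷ 2.3 kW = 337.0 h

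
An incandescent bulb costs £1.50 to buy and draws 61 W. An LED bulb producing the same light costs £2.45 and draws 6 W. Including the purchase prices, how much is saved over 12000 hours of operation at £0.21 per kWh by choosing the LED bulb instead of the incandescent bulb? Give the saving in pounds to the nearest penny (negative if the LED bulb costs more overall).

incandescent bulb: £1.50 + (61/1000) kW × 12000 h × £0.21 = £1.50 + £153.72 = £155.22
LED bulb: £2.45 + (6/1000) kW × 12000 h × £0.21 = £2.45 + £15.12 = £17.57
Saving = £155.22 − £17.57 = £137.65

£137.65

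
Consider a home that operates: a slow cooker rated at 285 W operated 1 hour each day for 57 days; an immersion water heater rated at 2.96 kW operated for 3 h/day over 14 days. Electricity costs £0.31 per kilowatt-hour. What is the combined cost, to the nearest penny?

£43.58

slow cooker: Runtime = 1 h/day × 57 days = 57 h
slow cooker: 0.285 kW × 57 h = 16.245 kWh
immersion water heater: Runtime = 3 h/day × 14 days = 42 h
immersion water heater: 2.96 kW × 42 h = 124.32 kWh
Total energy = 140.565 kWh
Cost = 140.565 × £0.31 = £43.58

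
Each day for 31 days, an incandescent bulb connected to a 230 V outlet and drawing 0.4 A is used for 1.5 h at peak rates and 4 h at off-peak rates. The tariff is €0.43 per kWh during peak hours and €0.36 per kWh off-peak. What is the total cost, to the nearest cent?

Power = 0.4 A × 230 V = 92 W = 0.092 kW
Peak energy = 0.092 kW × 1.5 h × 31 = 4.278 kWh
Off-peak energy = 0.092 kW × 4 h × 31 = 11.408 kWh
Cost = 4.278 × €0.43 + 11.408 × €0.36 = €1.83954 + €4.10688 = €5.95

€5.95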